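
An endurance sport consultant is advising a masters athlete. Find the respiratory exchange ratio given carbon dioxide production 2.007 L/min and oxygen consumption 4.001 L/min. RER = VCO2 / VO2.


VCO2 = 2.007 L/min
VO2 = 4.001 L/min
RER = 2.007 / 4.001 = 0.5016

0.5016


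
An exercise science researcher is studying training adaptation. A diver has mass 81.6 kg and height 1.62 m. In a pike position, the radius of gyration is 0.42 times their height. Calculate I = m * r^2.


r = 0.42 * 1.62 = 0.6804 m
I = m * r^2 = 81.6 * 0.462944 = 37.776 kg*m^2

37.776 kg*m^2


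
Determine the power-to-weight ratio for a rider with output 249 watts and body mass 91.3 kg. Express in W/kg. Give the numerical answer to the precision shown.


P/W = 249 / 91.3 = 2.727 W/kg

2.727 W/kg


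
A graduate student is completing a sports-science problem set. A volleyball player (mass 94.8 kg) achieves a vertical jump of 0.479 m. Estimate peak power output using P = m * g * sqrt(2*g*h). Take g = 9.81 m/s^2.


2 * g * h = 2 * 9.81 * 0.479 = 9.39798
sqrt(9.39798) = 3.065612 m/s
P = 94.8 * 9.81 * 3.065612 = 2850.98 W

2850.98 W


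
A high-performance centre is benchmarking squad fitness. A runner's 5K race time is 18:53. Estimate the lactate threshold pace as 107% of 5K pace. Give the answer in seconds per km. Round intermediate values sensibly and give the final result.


Total race time = 18*60 + 53 = 1133 seconds
5K pace = 1133 / 5 = 226.6 sec/km
LT pace = 226.6 * 1.07 = 242.46 sec/km

242.46 s/km


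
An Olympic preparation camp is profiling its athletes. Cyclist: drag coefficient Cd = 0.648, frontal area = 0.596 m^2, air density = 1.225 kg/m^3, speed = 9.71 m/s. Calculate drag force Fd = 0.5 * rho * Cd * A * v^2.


v^2 = 9.71^2 = 94.2841
Fd = 0.5 * 1.225 * 0.648 * 0.596 * 94.2841
= 22.303 N

22.303 N


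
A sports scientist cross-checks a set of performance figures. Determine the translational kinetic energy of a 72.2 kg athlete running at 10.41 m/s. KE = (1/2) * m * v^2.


KE = 0.5 * m * v^2
= 0.5 * 72.2 * 10.41^2
= 0.5 * 72.2 * 108.3681
= 3912.09 J

3912.09 J


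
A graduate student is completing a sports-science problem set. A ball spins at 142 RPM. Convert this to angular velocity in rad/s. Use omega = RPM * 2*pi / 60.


omega = 142 * 2 * pi / 60
= 142 * 6.28318531 / 60
= 892.212 / 60
= 14.87 rad/s

14.87 rad/s


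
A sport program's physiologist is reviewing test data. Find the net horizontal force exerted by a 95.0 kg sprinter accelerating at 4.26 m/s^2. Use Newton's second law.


Newton's second law: F = m * a
F = 95.0 * 4.26 = 404.7 N

404.7 N


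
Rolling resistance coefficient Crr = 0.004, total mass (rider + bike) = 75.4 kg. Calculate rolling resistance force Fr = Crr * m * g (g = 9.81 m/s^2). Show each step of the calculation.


Fr = Crr * m * g
= 0.004 * 75.4 * 9.81
= 2.959 N

2.959 N


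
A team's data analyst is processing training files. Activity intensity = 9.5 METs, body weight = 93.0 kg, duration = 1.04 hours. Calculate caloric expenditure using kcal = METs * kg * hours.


kcal = 9.5 * 93.0 * 1.04
= 883.5 * 1.04
= 918.84 kcal

918.84 kcal


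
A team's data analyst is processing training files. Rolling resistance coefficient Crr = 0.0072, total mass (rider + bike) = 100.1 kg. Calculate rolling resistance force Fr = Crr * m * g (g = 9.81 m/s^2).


Fr = Crr * m * g
= 0.0072 * 100.1 * 9.81
= 7.07 N

7.07 N


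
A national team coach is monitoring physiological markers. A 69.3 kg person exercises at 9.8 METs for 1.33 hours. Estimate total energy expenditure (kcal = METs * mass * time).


Energy = METs * mass(kg) * time(h)
= 9.8 * 69.3 * 1.33
= 903.26 kcal

903.26 kcal


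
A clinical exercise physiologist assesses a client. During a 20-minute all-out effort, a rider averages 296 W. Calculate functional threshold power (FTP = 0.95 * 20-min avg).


FTP = 0.95 * 296
= 281.2 W

281.2 W


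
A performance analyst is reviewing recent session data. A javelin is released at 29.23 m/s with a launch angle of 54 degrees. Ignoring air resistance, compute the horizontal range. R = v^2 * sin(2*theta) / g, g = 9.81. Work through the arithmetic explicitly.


Launch speed squared = 854.3929
sin(2 * 54 deg) = 0.951057
Range = 854.3929 * 0.951057 / 9.81
= 82.831 m

82.831 m


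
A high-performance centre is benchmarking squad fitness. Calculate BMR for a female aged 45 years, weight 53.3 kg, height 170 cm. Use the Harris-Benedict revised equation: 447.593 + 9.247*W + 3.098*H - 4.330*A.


Substituting values:
W term = 9.247 * 53.3 = 492.8651
H term = 3.098 * 170 = 526.66
A term = 4.330 * 45 = 194.85
BMR = 1272.27 kcal/day

1272.27 kcal/day


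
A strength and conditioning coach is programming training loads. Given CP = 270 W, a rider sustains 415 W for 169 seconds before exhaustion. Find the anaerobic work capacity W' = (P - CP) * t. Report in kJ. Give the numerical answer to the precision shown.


Excess power = 415 - 270 = 145 W
Work above CP = 145 * 169 = 24505 J
W' = 24.505 kJ

24.505 kJ


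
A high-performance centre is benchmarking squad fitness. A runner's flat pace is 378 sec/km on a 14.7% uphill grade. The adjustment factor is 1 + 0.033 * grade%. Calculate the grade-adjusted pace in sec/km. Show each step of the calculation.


Factor = 1 + 0.033 * 14.7 = 1.4851
Adjusted pace = 378 * 1.4851
= 561.37 sec/km

561.37 s/km


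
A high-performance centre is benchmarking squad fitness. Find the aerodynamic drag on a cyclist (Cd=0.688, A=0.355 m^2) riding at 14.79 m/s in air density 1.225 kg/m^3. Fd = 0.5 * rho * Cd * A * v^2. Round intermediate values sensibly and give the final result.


Fd = 0.5 * 1.225 * 0.688 * 0.355 * 14.79^2
= 0.5 * 1.225 * 0.688 * 0.355 * 218.7441
= 32.723 N

32.723 N


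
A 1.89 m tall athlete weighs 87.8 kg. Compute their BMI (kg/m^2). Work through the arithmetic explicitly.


height^2 = 3.5721 m^2
BMI = 87.8 / 3.5721 = 24.58 kg/m^2

24.58 kg/m^2


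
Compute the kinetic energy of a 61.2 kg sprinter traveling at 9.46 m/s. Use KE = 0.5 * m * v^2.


Velocity squared = 89.4916
KE = 0.5 * 61.2 * 89.4916 = 2738.44 J

2738.44 J


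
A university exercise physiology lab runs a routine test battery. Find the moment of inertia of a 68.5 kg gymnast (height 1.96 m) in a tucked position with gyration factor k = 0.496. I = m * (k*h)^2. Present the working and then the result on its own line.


Radius of gyration = 0.496 * 1.96 = 0.97216 m
I = 68.5 * 0.97216^2
= 68.5 * 0.945095
= 64.739 kg*m^2

64.739 kg*m^2


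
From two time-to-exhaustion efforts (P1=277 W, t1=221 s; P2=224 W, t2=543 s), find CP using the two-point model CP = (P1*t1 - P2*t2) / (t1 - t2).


Work in trial 1 = 61217 J
Work in trial 2 = 121632 J
Delta work = -60415 J
Delta time = -322 s
CP = -60415 / -322 = 187.62 W

187.62 W


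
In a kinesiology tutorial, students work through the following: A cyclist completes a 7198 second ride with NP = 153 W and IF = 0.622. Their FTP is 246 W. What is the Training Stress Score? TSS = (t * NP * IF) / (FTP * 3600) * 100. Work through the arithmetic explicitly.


t * NP * IF = 7198 * 153 * 0.622 = 685004.868
FTP * 3600 = 885600
TSS = (685004.868 / 885600) * 100 = 77.35

77.35 TSS


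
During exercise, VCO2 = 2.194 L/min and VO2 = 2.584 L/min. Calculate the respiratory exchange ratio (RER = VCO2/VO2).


RER = VCO2 / VO2
= 2.194 / 2.584
= 0.8491

0.8491


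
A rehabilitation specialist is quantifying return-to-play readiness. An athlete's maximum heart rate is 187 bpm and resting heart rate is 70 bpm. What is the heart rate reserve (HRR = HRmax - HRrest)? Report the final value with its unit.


HRR = HRmax - HRrest
= 187 - 70
= 117 bpm

117 bpm


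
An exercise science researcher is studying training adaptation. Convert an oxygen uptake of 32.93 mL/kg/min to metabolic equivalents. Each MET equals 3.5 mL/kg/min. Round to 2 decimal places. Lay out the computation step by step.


One MET = 3.5 mL/kg/min
Number of METs = 32.93 / 3.5
= 9.41 METs

9.41 METs


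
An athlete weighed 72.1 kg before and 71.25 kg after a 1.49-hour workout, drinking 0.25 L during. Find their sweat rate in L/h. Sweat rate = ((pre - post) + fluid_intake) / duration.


Body mass change = 0.85 kg
Total sweat loss = 0.85 + 0.25 = 1.1 L
Rate = 1.1 / 1.49 = 0.738 L/h

0.738 L/h


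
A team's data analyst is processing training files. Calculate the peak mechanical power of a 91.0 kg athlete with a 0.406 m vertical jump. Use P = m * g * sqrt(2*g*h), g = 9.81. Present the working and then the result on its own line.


First, sqrt(2gh) = sqrt(2 * 9.81 * 0.406)
= sqrt(7.96572) = 2.822361 m/s
Power = 91.0 * 9.81 * 2.822361 = 2519.55 W

2519.55 W


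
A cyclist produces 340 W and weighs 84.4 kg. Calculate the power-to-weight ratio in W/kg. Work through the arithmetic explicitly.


P/W = power / mass
= 340 / 84.4
= 4.028 W/kg

4.028 W/kg


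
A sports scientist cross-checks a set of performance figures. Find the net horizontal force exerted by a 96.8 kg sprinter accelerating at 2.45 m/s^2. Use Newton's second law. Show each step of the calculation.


Newton's second law: F = m * a
F = 96.8 * 2.45 = 237.16 N

237.16 N


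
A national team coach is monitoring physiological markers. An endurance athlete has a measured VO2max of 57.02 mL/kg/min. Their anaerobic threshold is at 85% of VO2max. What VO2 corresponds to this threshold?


Anaerobic threshold VO2 = VO2max * 85%
= 57.02 * 0.85
= 48.47 mL/kg/min

48.47 mL/kg/min


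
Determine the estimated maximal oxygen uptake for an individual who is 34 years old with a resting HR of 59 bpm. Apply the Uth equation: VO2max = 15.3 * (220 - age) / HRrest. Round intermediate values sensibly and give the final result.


HRmax = 220 - 34 = 186
VO2max = 15.3 * (186 / 59)
= 15.3 * 3.1525
= 48.23 mL/kg/min

48.23 mL/kg/min


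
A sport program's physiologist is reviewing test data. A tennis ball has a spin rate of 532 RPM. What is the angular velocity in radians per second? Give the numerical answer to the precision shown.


Convert RPM to rad/s: multiply by 2*pi and divide by 60
omega = 532 * 2 * pi / 60
= 55.711 rad/s

55.711 rad/s


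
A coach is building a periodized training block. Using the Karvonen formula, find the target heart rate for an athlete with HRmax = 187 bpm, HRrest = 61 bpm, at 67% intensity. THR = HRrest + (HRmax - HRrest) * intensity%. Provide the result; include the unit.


HRR = 187 - 61 = 126
THR = 61 + 126 * 0.67
= 61 + 84.42
= 145.42 bpm

145.42 bpm


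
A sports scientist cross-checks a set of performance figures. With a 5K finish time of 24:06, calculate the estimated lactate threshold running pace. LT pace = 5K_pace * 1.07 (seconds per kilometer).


Race duration = 1446 s for 5 km
Average pace = 1446 / 5 = 289.2 s/km
LT pace = 289.2 * 1.07
= 309.44 s/km

309.44 s/km


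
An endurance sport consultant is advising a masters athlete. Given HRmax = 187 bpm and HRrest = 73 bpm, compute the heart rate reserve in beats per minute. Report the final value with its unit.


Heart rate reserve = maximum HR minus resting HR
HRR = 187 - 73 = 114 bpm

114 bpm


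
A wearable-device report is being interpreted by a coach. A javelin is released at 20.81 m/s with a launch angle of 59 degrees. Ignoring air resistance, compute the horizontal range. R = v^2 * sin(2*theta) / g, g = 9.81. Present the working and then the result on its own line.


Launch speed squared = 433.0561
sin(2 * 59 deg) = 0.882948
Range = 433.0561 * 0.882948 / 9.81
= 38.977 m

38.977 m


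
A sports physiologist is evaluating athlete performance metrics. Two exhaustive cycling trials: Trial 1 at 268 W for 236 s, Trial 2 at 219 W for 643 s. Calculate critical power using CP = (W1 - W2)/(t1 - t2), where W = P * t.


W1 = 268 * 236 = 63248 J
W2 = 219 * 643 = 140817 J
CP = (63248 - 140817) / (236 - 643)
= -77569 / -407
= 190.59 W

190.59 W


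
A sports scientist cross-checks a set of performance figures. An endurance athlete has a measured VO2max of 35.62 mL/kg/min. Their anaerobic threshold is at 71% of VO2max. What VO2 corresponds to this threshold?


Anaerobic threshold VO2 = VO2max * 71%
= 35.62 * 0.71
= 25.29 mL/kg/min

25.29 mL/kg/min


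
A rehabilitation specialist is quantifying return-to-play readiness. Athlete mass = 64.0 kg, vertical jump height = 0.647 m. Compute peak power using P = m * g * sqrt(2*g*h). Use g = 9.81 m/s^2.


sqrt(2 * 9.81 * 0.647) = sqrt(12.69414) = 3.562884 m/s
P = 64.0 * 9.81 * 3.562884
= 2236.92 W

2236.92 W


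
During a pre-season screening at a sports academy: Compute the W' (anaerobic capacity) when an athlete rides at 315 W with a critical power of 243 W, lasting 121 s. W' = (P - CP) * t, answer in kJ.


Above-CP power = 72 W
Duration = 121 s
W' = 72 * 121 = 8712 J
Convert: 8712 / 1000 = 8.712 kJ

8.712 kJ


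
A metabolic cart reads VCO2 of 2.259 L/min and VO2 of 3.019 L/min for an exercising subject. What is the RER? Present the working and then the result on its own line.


RER = VCO2 / VO2 = 2.259 / 3.019 = 0.7483

0.7483


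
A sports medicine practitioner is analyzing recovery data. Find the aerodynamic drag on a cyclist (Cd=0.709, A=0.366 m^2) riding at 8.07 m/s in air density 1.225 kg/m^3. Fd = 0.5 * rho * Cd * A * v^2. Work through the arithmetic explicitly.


Fd = 0.5 * 1.225 * 0.709 * 0.366 * 8.07^2
= 0.5 * 1.225 * 0.709 * 0.366 * 65.1249
= 10.351 N

10.351 N


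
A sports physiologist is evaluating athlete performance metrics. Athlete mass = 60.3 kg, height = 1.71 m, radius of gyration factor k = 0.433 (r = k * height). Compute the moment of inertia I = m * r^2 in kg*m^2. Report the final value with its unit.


r = k * height = 0.433 * 1.71 = 0.74043 m
r^2 = 0.74043^2 = 0.548237
I = 60.3 * 0.548237 = 33.059 kg*m^2

33.059 kg*m^2


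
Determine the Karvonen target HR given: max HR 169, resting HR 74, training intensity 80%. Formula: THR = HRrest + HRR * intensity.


HRR = HRmax - HRrest = 169 - 74 = 95
THR = 74 + 95 * 0.8
= 150.0 bpm

150.0 bpm


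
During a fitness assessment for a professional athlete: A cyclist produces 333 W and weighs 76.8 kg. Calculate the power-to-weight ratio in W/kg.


P/W = power / mass
= 333 / 76.8
= 4.336 W/kg

4.336 W/kg


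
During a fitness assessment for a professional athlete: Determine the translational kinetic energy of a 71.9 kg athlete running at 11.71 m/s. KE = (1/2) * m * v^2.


KE = 0.5 * m * v^2
= 0.5 * 71.9 * 11.71^2
= 0.5 * 71.9 * 137.1241
= 4929.61 J

4929.61 J


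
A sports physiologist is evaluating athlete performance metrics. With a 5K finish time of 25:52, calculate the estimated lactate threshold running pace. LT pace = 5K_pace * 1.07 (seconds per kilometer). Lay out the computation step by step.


Race duration = 1552 s for 5 km
Average pace = 1552 / 5 = 310.4 s/km
LT pace = 310.4 * 1.07
= 332.13 s/km

332.13 s/km


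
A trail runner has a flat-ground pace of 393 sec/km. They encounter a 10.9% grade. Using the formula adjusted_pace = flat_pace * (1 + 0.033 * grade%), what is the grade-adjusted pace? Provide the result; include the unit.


Grade factor = 1 + 0.033 * 10.9 = 1.3597
Adjusted = 393 * 1.3597 = 534.36 sec/km

534.36 s/km


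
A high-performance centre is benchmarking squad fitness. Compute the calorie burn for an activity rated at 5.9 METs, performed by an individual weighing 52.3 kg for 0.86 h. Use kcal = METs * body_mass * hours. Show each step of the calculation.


Product of METs and mass = 5.9 * 52.3 = 308.57
Total kcal = 308.57 * 0.86 = 265.37 kcal

265.37 kcal


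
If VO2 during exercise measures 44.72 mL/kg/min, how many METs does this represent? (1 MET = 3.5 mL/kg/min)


METs = VO2 / 3.5 = 44.72 / 3.5 = 12.78

12.78 METs


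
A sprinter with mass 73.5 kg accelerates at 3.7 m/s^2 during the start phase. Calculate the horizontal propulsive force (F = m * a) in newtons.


F = m * a
= 73.5 * 3.7
= 271.95 N

271.95 N


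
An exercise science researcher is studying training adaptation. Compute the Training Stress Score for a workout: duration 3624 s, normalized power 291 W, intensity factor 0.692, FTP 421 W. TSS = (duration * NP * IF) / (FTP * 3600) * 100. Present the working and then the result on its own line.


Product = 3624 * 291 * 0.692 = 729772.128
Base = 421 * 3600 = 1515600
TSS = 729772.128 / 1515600 * 100 = 48.15

48.15 TSS


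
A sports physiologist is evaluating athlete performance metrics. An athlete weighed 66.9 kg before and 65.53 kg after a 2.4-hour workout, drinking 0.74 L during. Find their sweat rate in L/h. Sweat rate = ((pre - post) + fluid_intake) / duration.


Body mass change = 1.37 kg
Total sweat loss = 1.37 + 0.74 = 2.11 L
Rate = 2.11 / 2.4 = 0.879 L/h

0.879 L/h


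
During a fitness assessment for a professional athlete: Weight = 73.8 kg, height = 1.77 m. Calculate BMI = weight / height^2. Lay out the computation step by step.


height^2 = 1.77^2 = 3.1329
BMI = 73.8 / 3.1329 = 23.56 kg/m^2

23.56 kg/m^2


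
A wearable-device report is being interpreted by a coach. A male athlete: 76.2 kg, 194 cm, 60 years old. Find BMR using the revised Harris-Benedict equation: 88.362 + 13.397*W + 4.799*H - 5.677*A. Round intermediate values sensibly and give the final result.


Intercept = 88.362
Weight contribution = 13.397 * 76.2 = 1020.8514
Height contribution = 4.799 * 194 = 931.006
Age contribution = 5.677 * 60 = 340.62
BMR = 88.362 + 1020.8514 + 931.006 - 340.62
= 1699.6 kcal/day

1699.6 kcal/day


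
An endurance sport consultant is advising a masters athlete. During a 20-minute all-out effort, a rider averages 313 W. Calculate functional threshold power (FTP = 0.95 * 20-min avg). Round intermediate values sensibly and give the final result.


FTP = 0.95 * 313
= 297.35 W

297.35 W


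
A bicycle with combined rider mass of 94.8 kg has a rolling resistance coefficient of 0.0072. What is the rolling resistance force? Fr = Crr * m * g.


Fr = 0.0072 * 94.8 * 9.81
= 0.68256 * 9.81
= 6.696 N

6.696 N


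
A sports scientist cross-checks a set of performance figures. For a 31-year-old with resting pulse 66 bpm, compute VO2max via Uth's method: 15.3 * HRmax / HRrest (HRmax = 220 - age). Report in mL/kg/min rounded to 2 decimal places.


Step 1: HRmax = 220 - 31 = 189 bpm
Step 2: Ratio = 189 / 66 = 2.8636
Step 3: VO2max = 15.3 * 2.8636 = 43.81 mL/kg/min

43.81 mL/kg/min


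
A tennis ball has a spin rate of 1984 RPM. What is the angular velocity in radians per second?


Convert RPM to rad/s: multiply by 2*pi and divide by 60
omega = 1984 * 2 * pi / 60
= 207.764 rad/s

207.764 rad/s


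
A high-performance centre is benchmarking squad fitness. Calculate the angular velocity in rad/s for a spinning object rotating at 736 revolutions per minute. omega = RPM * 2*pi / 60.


omega = RPM * 2*pi / 60
= 736 * 6.28318531 / 60
= 77.074 rad/s

77.074 rad/s


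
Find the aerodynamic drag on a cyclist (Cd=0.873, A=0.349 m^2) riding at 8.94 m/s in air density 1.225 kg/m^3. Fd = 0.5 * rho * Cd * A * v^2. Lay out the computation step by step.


Fd = 0.5 * 1.225 * 0.873 * 0.349 * 8.94^2
= 0.5 * 1.225 * 0.873 * 0.349 * 79.9236
= 14.915 N

14.915 N


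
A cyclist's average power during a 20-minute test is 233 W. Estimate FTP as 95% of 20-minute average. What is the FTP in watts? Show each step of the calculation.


FTP = 20-min power * 0.95
= 233 * 0.95
= 221.35 W

221.35 W


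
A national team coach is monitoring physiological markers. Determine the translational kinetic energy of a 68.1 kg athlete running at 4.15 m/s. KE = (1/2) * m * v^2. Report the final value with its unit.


KE = 0.5 * m * v^2
= 0.5 * 68.1 * 4.15^2
= 0.5 * 68.1 * 17.2225
= 586.43 J

586.43 J


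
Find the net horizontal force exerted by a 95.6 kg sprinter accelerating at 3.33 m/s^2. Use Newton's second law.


Newton's second law: F = m * a
F = 95.6 * 3.33 = 318.35 N

318.35 N


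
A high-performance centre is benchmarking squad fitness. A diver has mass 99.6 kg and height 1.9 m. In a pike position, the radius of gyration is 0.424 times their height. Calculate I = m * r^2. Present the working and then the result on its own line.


r = 0.424 * 1.9 = 0.8056 m
I = m * r^2 = 99.6 * 0.648991 = 64.64 kg*m^2

64.64 kg*m^2


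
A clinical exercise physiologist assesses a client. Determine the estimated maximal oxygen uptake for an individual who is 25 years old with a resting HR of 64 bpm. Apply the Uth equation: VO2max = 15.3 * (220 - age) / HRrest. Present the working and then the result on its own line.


HRmax = 220 - 25 = 195
VO2max = 15.3 * (195 / 64)
= 15.3 * 3.0469
= 46.62 mL/kg/min

46.62 mL/kg/min


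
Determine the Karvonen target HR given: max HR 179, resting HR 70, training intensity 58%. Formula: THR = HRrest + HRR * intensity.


HRR = HRmax - HRrest = 179 - 70 = 109
THR = 70 + 109 * 0.58
= 133.22 bpm

133.22 bpm


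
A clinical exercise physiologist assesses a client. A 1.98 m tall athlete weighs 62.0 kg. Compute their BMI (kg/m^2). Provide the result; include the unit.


height^2 = 3.9204 m^2
BMI = 62.0 / 3.9204 = 15.81 kg/m^2

15.81 kg/m^2


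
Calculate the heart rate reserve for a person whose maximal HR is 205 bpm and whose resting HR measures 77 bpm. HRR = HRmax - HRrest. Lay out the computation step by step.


HRmax = 205 bpm
HRrest = 77 bpm
HRR = 205 - 77 = 128 bpm

128 bpm


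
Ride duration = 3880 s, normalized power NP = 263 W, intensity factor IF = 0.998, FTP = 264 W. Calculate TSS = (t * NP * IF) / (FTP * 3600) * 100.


Numerator = 3880 * 263 * 0.998 = 1018399.12
Denominator = 264 * 3600 = 950400
TSS = 1018399.12 / 950400 * 100
= 107.15

107.15 TSS


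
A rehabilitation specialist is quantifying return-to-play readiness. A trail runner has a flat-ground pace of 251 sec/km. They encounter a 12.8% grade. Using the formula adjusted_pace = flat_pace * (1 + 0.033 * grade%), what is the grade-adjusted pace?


Grade factor = 1 + 0.033 * 12.8 = 1.4224
Adjusted = 251 * 1.4224 = 357.02 sec/km

357.02 s/km


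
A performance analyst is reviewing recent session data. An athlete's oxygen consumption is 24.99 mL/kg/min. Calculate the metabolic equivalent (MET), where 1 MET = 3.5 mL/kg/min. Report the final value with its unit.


MET = VO2 / 3.5
= 24.99 / 3.5
= 7.14 METs

7.14 METs


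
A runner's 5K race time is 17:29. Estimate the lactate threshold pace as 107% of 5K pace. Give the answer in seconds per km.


Total race time = 17*60 + 29 = 1049 seconds
5K pace = 1049 / 5 = 209.8 sec/km
LT pace = 209.8 * 1.07 = 224.49 sec/km

224.49 s/km


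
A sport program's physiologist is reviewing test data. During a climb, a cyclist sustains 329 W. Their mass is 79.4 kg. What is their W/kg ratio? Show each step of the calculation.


Power-to-weight = 329 W / 79.4 kg
= 4.144 W/kg

4.144 W/kg


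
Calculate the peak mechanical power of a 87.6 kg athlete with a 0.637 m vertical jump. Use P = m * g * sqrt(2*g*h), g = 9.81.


First, sqrt(2gh) = sqrt(2 * 9.81 * 0.637)
= sqrt(12.49794) = 3.535243 m/s
Power = 87.6 * 9.81 * 3.535243 = 3038.03 W

3038.03 W


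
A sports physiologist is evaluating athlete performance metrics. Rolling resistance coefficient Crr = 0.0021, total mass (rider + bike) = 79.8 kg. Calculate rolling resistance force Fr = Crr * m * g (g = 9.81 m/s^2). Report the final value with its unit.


Fr = Crr * m * g
= 0.0021 * 79.8 * 9.81
= 1.644 N

1.644 N


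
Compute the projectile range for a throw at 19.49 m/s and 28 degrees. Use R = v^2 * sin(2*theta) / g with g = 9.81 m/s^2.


Two times the angle = 56 degrees
sin(56) = 0.829038
R = 379.8601 * 0.829038 / 9.81 = 32.102 m

32.102 m


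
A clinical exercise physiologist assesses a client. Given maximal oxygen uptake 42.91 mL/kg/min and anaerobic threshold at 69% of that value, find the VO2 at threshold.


Percentage as decimal = 0.69
VO2 at AT = 42.91 * 0.69 = 29.61 mL/kg/min

29.61 mL/kg/min


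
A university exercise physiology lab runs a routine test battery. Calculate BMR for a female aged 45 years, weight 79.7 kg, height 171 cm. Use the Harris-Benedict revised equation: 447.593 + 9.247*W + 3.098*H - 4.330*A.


Substituting values:
W term = 9.247 * 79.7 = 736.9859
H term = 3.098 * 171 = 529.758
A term = 4.330 * 45 = 194.85
BMR = 1519.49 kcal/day

1519.49 kcal/day


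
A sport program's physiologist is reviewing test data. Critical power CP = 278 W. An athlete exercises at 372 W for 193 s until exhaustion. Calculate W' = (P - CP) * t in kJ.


P - CP = 372 - 278 = 94 W
W' = 94 * 193 = 18142 J
= 18142 / 1000 = 18.142 kJ

18.142 kJ


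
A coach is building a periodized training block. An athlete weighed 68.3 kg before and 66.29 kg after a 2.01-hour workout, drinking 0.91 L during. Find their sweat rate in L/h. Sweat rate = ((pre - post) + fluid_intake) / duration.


Body mass change = 2.01 kg
Total sweat loss = 2.01 + 0.91 = 2.92 L
Rate = 2.92 / 2.01 = 1.453 L/h

1.453 L/h


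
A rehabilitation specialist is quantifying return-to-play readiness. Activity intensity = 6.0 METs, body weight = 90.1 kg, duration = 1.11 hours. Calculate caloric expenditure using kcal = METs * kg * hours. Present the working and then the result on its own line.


kcal = 6.0 * 90.1 * 1.11
= 540.6 * 1.11
= 600.07 kcal

600.07 kcal


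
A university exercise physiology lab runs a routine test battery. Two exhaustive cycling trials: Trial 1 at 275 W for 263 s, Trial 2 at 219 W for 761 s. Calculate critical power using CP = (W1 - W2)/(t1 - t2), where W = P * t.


W1 = 275 * 263 = 72325 J
W2 = 219 * 761 = 166659 J
CP = (72325 - 166659) / (263 - 761)
= -94334 / -498
= 189.43 W

189.43 W


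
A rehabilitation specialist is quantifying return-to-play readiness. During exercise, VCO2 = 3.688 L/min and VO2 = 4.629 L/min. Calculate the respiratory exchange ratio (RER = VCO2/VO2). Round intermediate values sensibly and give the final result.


RER = VCO2 / VO2
= 3.688 / 4.629
= 0.7967

0.7967


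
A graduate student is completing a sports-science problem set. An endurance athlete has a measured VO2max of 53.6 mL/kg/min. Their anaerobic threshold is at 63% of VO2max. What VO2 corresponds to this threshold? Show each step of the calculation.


Anaerobic threshold VO2 = VO2max * 63%
= 53.6 * 0.63
= 33.77 mL/kg/min

33.77 mL/kg/min


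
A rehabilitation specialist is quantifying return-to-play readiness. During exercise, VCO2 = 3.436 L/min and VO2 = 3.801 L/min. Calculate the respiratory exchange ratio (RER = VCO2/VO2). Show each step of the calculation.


RER = VCO2 / VO2
= 3.436 / 3.801
= 0.904

0.904


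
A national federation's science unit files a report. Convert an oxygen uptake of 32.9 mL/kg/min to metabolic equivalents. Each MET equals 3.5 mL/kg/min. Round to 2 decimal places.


One MET = 3.5 mL/kg/min
Number of METs = 32.9 / 3.5
= 9.4 METs

9.4 METs


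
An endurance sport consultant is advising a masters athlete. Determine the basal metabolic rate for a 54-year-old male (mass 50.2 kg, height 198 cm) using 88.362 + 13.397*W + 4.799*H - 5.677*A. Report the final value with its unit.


BMR = 88.362 + 13.397*50.2 + 4.799*198 - 5.677*54
= 1404.54 kcal/day

1404.54 kcal/day


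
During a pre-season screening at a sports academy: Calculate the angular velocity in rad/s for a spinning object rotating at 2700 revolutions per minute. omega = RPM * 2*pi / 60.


omega = RPM * 2*pi / 60
= 2700 * 6.28318531 / 60
= 282.743 rad/s

282.743 rad/s


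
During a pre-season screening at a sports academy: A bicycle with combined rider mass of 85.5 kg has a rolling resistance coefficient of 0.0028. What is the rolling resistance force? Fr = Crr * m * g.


Fr = 0.0028 * 85.5 * 9.81
= 0.2394 * 9.81
= 2.349 N

2.349 N


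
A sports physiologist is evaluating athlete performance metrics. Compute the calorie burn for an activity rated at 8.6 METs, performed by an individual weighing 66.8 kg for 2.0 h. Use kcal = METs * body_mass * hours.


Product of METs and mass = 8.6 * 66.8 = 574.48
Total kcal = 574.48 * 2.0 = 1148.96 kcal

1148.96 kcal


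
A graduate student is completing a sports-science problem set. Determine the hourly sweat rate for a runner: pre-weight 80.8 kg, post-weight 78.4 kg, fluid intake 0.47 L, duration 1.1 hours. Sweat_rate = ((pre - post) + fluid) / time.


Mass lost = 80.8 - 78.4 = 2.4 kg
Add fluid consumed: 2.4 + 0.47 = 2.87 L total sweat
Sweat rate = 2.87 / 1.1 = 2.609 L/h

2.609 L/h


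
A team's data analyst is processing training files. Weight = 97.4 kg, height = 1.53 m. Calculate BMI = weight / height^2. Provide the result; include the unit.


height^2 = 1.53^2 = 2.3409
BMI = 97.4 / 2.3409 = 41.61 kg/m^2

41.61 kg/m^2


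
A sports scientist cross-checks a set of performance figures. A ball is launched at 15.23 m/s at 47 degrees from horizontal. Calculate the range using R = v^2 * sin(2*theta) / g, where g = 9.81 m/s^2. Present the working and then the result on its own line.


sin(2 * 47) = sin(94) = 0.997564
v^2 = 15.23^2 = 231.9529
R = 231.9529 * 0.997564 / 9.81
= 23.587 m

23.587 m


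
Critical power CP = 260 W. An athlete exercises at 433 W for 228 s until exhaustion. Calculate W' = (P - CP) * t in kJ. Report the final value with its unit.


P - CP = 433 - 260 = 173 W
W' = 173 * 228 = 39444 J
= 39444 / 1000 = 39.444 kJ

39.444 kJ


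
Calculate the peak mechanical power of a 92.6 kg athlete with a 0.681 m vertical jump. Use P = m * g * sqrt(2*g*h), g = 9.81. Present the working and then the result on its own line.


First, sqrt(2gh) = sqrt(2 * 9.81 * 0.681)
= sqrt(13.36122) = 3.6553 m/s
Power = 92.6 * 9.81 * 3.6553 = 3320.5 W

3320.5 W


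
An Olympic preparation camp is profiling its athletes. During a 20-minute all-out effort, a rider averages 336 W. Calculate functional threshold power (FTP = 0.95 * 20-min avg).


FTP = 0.95 * 336
= 319.2 W

319.2 W


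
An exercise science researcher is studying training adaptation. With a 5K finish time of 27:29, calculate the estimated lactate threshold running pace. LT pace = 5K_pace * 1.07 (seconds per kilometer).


Race duration = 1649 s for 5 km
Average pace = 1649 / 5 = 329.8 s/km
LT pace = 329.8 * 1.07
= 352.89 s/km

352.89 s/km


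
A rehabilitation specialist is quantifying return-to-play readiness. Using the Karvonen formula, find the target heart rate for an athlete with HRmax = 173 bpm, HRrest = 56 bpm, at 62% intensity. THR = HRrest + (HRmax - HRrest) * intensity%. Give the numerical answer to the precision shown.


HRR = 173 - 56 = 117
THR = 56 + 117 * 0.62
= 56 + 72.54
= 128.54 bpm

128.54 bpm


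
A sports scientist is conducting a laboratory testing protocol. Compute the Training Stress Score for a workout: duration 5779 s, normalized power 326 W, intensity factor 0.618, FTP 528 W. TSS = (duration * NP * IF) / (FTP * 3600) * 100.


Product = 5779 * 326 * 0.618 = 1164283.572
Base = 528 * 3600 = 1900800
TSS = 1164283.572 / 1900800 * 100 = 61.25

61.25 TSS


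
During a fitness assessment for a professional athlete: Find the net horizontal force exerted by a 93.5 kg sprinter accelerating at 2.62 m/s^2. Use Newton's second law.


Newton's second law: F = m * a
F = 93.5 * 2.62 = 244.97 N

244.97 N


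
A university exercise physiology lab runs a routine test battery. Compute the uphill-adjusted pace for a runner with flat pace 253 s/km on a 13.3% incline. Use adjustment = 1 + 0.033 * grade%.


Adjustment factor = 1 + 0.033 * 13.3 = 1.4389
Grade-adjusted pace = 253 * 1.4389 = 364.04 s/km

364.04 s/km


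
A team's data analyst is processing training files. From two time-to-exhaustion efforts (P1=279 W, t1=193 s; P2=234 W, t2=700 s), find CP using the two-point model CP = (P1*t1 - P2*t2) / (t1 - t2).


Work in trial 1 = 53847 J
Work in trial 2 = 163800 J
Delta work = -109953 J
Delta time = -507 s
CP = -109953 / -507 = 216.87 W

216.87 W


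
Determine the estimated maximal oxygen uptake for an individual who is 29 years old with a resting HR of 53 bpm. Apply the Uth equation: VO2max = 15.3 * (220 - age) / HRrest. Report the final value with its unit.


HRmax = 220 - 29 = 191
VO2max = 15.3 * (191 / 53)
= 15.3 * 3.6038
= 55.14 mL/kg/min

55.14 mL/kg/min


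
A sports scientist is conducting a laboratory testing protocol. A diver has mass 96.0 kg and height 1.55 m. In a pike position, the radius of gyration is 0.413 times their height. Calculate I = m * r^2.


r = 0.413 * 1.55 = 0.64015 m
I = m * r^2 = 96.0 * 0.409792 = 39.34 kg*m^2

39.34 kg*m^2


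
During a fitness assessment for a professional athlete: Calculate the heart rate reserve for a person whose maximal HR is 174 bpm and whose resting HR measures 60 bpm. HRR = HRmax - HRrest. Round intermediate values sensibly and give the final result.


HRmax = 174 bpm
HRrest = 60 bpm
HRR = 174 - 60 = 114 bpm

114 bpm


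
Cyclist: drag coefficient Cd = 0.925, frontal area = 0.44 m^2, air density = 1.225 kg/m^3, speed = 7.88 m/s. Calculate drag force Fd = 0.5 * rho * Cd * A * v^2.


v^2 = 7.88^2 = 62.0944
Fd = 0.5 * 1.225 * 0.925 * 0.44 * 62.0944
= 15.479 N

15.479 N


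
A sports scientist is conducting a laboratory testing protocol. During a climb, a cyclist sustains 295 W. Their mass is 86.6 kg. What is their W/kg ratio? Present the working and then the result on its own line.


Power-to-weight = 295 W / 86.6 kg
= 3.406 W/kg

3.406 W/kg


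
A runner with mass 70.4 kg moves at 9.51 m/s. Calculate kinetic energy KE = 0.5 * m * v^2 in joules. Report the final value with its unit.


v^2 = 9.51^2 = 90.4401
KE = 0.5 * 70.4 * 90.4401
= 3183.49 J

3183.49 J


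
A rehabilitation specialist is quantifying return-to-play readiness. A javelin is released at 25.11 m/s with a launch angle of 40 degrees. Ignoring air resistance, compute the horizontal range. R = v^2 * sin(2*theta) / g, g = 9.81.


Launch speed squared = 630.5121
sin(2 * 40 deg) = 0.984808
Range = 630.5121 * 0.984808 / 9.81
= 63.296 m

63.296 m


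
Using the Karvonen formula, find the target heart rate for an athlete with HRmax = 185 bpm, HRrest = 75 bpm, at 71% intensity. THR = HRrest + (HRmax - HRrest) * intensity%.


HRR = 185 - 75 = 110
THR = 75 + 110 * 0.71
= 75 + 78.1
= 153.1 bpm

153.1 bpm


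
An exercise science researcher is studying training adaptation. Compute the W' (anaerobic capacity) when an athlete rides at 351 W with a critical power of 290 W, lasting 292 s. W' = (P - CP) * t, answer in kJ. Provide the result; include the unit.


Above-CP power = 61 W
Duration = 292 s
W' = 61 * 292 = 17812 J
Convert: 17812 / 1000 = 17.812 kJ

17.812 kJ


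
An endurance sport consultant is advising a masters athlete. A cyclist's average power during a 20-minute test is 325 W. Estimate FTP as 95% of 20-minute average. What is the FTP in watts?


FTP = 20-min power * 0.95
= 325 * 0.95
= 308.75 W

308.75 W


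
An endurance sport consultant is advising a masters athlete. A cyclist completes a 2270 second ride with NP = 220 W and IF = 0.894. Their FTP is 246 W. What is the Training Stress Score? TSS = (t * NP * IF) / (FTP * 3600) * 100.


t * NP * IF = 2270 * 220 * 0.894 = 446463.6
FTP * 3600 = 885600
TSS = (446463.6 / 885600) * 100 = 50.41

50.41 TSS


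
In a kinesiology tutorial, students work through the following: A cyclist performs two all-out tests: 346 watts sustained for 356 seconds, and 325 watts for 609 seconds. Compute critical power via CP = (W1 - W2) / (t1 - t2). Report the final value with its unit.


W1 = P1 * t1 = 346 * 356 = 123176 J
W2 = P2 * t2 = 325 * 609 = 197925 J
CP = (123176 - 197925) / (356 - 609)
= 295.45 W

295.45 W


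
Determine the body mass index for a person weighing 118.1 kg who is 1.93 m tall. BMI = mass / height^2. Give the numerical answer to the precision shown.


BMI = mass / height^2
= 118.1 / 1.93^2
= 118.1 / 3.7249
= 31.71 kg/m^2

31.71 kg/m^2


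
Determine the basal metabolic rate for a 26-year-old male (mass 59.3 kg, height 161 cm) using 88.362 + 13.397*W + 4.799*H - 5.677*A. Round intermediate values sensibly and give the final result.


BMR = 88.362 + 13.397*59.3 + 4.799*161 - 5.677*26
= 1507.84 kcal/day

1507.84 kcal/day


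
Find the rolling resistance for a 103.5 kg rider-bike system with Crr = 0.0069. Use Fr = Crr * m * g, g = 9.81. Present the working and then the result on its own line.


m * g = 103.5 * 9.81 = 1015.335 N
Fr = 0.0069 * 1015.335 = 7.006 N

7.006 N


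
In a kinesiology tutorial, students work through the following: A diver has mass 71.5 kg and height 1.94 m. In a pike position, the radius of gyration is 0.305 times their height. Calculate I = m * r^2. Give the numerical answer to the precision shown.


r = 0.305 * 1.94 = 0.5917 m
I = m * r^2 = 71.5 * 0.350109 = 25.033 kg*m^2

25.033 kg*m^2


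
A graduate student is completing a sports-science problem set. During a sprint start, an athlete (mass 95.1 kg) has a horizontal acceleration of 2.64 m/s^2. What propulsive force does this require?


Propulsive force = mass * acceleration
= 95.1 kg * 2.64 m/s^2
= 251.06 N

251.06 N


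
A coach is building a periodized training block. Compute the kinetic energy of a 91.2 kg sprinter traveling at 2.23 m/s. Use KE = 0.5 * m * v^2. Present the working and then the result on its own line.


Velocity squared = 4.9729
KE = 0.5 * 91.2 * 4.9729 = 226.76 J

226.76 J


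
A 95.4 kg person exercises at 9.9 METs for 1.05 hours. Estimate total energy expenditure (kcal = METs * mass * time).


Energy = METs * mass(kg) * time(h)
= 9.9 * 95.4 * 1.05
= 991.68 kcal

991.68 kcal


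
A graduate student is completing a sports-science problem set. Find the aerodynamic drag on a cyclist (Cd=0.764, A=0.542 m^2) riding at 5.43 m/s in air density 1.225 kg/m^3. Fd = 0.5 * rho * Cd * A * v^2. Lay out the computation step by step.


Fd = 0.5 * 1.225 * 0.764 * 0.542 * 5.43^2
= 0.5 * 1.225 * 0.764 * 0.542 * 29.4849
= 7.478 N

7.478 N


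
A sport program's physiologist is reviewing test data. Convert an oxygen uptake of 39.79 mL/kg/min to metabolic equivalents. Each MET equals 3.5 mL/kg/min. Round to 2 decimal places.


One MET = 3.5 mL/kg/min
Number of METs = 39.79 / 3.5
= 11.37 METs

11.37 METs


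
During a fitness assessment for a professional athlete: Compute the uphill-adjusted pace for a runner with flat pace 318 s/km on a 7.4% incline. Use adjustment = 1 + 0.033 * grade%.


Adjustment factor = 1 + 0.033 * 7.4 = 1.2442
Grade-adjusted pace = 318 * 1.2442 = 395.66 s/km

395.66 s/km


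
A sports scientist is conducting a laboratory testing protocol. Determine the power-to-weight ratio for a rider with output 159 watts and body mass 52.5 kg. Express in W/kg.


P/W = 159 / 52.5 = 3.029 W/kg

3.029 W/kg


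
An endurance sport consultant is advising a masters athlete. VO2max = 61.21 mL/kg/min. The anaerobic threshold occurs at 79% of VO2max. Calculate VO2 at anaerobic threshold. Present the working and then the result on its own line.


AT fraction = 79 / 100 = 0.79
AT VO2 = 61.21 * 0.79
= 48.36 mL/kg/min

48.36 mL/kg/min


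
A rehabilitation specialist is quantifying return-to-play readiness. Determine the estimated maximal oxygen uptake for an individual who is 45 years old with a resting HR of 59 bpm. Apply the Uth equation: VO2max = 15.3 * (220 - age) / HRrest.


HRmax = 220 - 45 = 175
VO2max = 15.3 * (175 / 59)
= 15.3 * 2.9661
= 45.38 mL/kg/min

45.38 mL/kg/min


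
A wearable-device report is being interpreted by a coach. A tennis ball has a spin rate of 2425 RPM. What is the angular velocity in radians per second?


Convert RPM to rad/s: multiply by 2*pi and divide by 60
omega = 2425 * 2 * pi / 60
= 253.945 rad/s

253.945 rad/s


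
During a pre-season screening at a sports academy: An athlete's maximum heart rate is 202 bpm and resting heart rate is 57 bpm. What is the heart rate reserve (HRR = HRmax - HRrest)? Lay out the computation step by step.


HRR = HRmax - HRrest
= 202 - 57
= 145 bpm

145 bpm
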